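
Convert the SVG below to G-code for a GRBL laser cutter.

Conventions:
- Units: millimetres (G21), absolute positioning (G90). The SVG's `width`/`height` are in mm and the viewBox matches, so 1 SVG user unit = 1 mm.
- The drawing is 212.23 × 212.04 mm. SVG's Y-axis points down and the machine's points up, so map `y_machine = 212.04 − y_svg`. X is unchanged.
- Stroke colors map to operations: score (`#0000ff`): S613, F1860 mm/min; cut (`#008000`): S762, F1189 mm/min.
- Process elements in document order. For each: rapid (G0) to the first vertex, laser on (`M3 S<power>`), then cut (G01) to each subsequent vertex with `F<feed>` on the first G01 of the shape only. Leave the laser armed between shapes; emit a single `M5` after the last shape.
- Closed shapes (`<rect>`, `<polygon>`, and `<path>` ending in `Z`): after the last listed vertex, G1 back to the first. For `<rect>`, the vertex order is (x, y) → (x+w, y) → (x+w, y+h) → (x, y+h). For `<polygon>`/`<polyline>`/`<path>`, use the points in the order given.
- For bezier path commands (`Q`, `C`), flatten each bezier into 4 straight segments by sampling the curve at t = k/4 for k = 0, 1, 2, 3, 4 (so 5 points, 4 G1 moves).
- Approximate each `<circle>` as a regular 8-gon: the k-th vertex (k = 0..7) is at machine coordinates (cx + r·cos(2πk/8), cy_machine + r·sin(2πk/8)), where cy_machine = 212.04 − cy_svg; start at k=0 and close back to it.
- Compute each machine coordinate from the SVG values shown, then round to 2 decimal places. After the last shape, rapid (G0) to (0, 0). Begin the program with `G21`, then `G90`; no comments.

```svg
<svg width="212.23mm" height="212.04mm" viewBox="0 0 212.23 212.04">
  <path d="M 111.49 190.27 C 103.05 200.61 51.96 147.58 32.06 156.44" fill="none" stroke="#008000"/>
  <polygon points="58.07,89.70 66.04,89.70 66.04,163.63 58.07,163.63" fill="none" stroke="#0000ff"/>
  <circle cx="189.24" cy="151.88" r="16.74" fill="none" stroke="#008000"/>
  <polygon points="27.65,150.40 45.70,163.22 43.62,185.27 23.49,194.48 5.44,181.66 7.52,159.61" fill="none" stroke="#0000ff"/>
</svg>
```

Since the viewBox matches the mm dimensions, user units are millimetres directly. The only transform is the Y-flip y_m = 212.04 − y_svg.

Shape 1 is a cubic bezier drawn with `<path>`. Its stroke #008000 means cut at S762, F1189. After flipping Y the toolpath is (111.49,21.77) → (98.32,23.94) → (76.07,38.13) → (51.68,52.60) → (32.06,55.60).

Shape 2 is a rectangle drawn with `<polygon>`. Its stroke #0000ff means score at S613, F1860. After flipping Y the toolpath is (58.07,122.34) → (66.04,122.34) → (66.04,48.41) → (58.07,48.41) → (58.07,122.34), returning to the start.

Shape 3 is a circle drawn with `<circle>`. Its stroke #008000 means cut at S762, F1189. After flipping Y the toolpath is (205.98,60.16) → (201.08,72.00) → (189.24,76.90) → (177.40,72.00) → (172.50,60.16) → (177.40,48.32) → (189.24,43.42) → (201.08,48.32) → (205.98,60.16), returning to the start.

Shape 4 is a regular polygon drawn with `<polygon>`. Its stroke #0000ff means score at S613, F1860. After flipping Y the toolpath is (27.65,61.64) → (45.70,48.82) → (43.62,26.77) → (23.49,17.56) → (5.44,30.38) → (7.52,52.43) → (27.65,61.64), returning to the start.

G21
G90
G0 X111.49 Y21.77
M3 S762
G01 X98.32 Y23.94 F1189
G01 X76.07 Y38.13
G01 X51.68 Y52.60
G01 X32.06 Y55.60
G0 X58.07 Y122.34
M3 S613
G01 X66.04 Y122.34 F1860
G01 X66.04 Y48.41
G01 X58.07 Y48.41
G01 X58.07 Y122.34
G0 X205.98 Y60.16
M3 S762
G01 X201.08 Y72.00 F1189
G01 X189.24 Y76.90
G01 X177.40 Y72.00
G01 X172.50 Y60.16
G01 X177.40 Y48.32
G01 X189.24 Y43.42
G01 X201.08 Y48.32
G01 X205.98 Y60.16
G0 X27.65 Y61.64
M3 S613
G01 X45.70 Y48.82 F1860
G01 X43.62 Y26.77
G01 X23.49 Y17.56
G01 X5.44 Y30.38
G01 X7.52 Y52.43
G01 X27.65 Y61.64
M5
G0 X0.00 Y0.00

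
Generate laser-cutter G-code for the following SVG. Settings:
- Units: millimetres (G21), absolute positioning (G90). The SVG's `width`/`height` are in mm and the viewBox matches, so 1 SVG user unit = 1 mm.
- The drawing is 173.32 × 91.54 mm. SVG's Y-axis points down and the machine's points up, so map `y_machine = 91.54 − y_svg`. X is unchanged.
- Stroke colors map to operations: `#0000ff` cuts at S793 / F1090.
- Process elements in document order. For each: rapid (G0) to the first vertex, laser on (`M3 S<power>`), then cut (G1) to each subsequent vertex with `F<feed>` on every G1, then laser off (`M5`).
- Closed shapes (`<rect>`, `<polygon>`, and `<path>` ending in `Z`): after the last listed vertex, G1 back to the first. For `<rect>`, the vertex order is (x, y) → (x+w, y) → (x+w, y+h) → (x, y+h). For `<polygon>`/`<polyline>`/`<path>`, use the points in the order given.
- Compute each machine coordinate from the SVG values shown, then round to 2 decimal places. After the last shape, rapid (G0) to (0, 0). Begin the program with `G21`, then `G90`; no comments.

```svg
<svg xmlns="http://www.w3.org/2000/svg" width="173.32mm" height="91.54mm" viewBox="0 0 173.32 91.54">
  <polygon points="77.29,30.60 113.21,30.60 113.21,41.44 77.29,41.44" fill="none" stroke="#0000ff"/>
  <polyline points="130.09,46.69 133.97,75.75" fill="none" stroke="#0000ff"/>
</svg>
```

viewBox `0 0 173.32 91.54` with mm width/height → 1 unit = 1 mm. Flip: y_m = 91.54 − y_svg.

**Shape 1** — `<polygon>` rectangle, stroke `#0000ff` → cut (S793, F1090). Machine vertices: (77.29,60.94) → (113.21,60.94) → (113.21,50.10) → (77.29,50.10) → (77.29,60.94). Closed: final G1 returns to the first vertex.

**Shape 2** — `<polyline>` line segment, stroke `#0000ff` → cut (S793, F1090). Machine vertices: (130.09,44.85) → (133.97,15.79). Open path.

G21
G90
G0 X77.29 Y60.94
M3 S793
G1 X113.21 Y60.94 F1090
G1 X113.21 Y50.10 F1090
G1 X77.29 Y50.10 F1090
G1 X77.29 Y60.94 F1090
M5
G0 X130.09 Y44.85
M3 S793
G1 X133.97 Y15.79 F1090
M5
G0 X0.00 Y0.00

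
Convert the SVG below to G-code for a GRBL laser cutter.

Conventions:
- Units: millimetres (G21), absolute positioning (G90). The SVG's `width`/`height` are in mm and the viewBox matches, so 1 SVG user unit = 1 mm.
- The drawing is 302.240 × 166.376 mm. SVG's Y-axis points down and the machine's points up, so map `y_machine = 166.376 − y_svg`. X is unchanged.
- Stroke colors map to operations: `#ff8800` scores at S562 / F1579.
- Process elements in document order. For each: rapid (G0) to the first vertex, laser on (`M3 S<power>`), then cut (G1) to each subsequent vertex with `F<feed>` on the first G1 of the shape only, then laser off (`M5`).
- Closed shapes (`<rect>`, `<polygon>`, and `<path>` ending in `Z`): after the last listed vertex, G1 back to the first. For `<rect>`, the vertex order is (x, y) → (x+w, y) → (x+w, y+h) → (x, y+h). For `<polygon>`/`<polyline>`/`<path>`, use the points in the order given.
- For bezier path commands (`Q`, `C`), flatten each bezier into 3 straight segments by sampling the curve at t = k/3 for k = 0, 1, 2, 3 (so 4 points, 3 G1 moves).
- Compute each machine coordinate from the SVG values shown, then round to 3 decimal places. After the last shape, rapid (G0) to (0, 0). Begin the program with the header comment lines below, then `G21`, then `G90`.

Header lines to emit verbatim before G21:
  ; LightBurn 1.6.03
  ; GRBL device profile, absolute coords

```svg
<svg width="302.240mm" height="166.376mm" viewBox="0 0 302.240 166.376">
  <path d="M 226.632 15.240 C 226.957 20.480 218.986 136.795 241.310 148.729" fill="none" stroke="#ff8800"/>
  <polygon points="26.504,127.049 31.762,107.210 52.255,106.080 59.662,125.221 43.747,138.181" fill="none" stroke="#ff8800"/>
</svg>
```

Since the viewBox matches the mm dimensions, user units are millimetres directly. The only transform is the Y-flip y_m = 166.376 − y_svg.

Shape 1 is a cubic bezier drawn with `<path>`. Its stroke #ff8800 means score at S562, F1579. After flipping Y the toolpath is (226.632,151.136) → (225.621,116.851) → (227.655,56.395) → (241.310,17.647).

Shape 2 is a regular polygon drawn with `<polygon>`. Its stroke #ff8800 means score at S562, F1579. After flipping Y the toolpath is (26.504,39.327) → (31.762,59.166) → (52.255,60.296) → (59.662,41.155) → (43.747,28.195) → (26.504,39.327), returning to the start.

; LightBurn 1.6.03
; GRBL device profile, absolute coords
G21
G90
G0 X226.632 Y151.136
M3 S562
G1 X225.621 Y116.851 F1579
G1 X227.655 Y56.395
G1 X241.310 Y17.647
M5
G0 X26.504 Y39.327
M3 S562
G1 X31.762 Y59.166 F1579
G1 X52.255 Y60.296
G1 X59.662 Y41.155
G1 X43.747 Y28.195
G1 X26.504 Y39.327
M5
G0 X0.000 Y0.000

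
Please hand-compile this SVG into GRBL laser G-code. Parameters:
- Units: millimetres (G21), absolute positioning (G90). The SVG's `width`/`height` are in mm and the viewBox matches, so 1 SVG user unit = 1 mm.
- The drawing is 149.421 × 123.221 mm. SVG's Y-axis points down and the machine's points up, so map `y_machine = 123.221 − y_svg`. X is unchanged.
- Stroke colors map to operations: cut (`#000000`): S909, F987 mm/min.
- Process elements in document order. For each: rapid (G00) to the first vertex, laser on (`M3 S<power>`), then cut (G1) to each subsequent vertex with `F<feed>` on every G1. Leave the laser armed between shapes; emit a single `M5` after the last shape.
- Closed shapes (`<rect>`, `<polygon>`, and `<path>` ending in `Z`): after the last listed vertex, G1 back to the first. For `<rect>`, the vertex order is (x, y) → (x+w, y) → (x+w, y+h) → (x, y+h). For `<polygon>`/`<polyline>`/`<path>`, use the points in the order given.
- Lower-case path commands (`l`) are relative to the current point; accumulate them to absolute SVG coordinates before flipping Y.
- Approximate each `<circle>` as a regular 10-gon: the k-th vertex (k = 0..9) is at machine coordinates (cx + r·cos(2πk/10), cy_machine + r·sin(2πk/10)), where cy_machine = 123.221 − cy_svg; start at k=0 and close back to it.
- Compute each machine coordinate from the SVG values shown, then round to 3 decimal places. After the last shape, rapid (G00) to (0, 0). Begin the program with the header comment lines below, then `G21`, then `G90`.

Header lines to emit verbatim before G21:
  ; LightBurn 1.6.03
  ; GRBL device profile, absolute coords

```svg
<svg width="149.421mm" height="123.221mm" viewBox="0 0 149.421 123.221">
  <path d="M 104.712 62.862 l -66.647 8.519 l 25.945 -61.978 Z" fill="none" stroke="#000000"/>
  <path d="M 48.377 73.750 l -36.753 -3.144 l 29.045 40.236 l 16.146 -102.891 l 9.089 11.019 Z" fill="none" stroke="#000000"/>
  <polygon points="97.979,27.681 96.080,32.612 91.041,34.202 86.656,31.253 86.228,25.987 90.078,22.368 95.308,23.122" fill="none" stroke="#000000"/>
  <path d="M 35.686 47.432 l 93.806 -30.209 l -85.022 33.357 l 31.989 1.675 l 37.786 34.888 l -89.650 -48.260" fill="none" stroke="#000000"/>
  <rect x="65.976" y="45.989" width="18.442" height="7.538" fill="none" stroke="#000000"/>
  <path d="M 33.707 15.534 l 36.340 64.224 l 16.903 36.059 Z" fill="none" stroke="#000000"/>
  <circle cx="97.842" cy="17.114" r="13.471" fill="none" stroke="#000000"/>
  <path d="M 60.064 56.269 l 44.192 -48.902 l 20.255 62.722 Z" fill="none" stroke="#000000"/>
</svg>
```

1 u = 1 mm; y_m = 123.221 − y.

[1] `<path>` regular polygon, #000000→cut S909 F987: (104.712,60.359) → (38.065,51.840) → (64.010,113.818) → (104.712,60.359) (closed)

[2] `<path>` closed polygon, #000000→cut S909 F987: (48.377,49.471) → (11.624,52.615) → (40.669,12.379) → (56.815,115.270) → (65.904,104.251) → (48.377,49.471) (closed)

[3] `<polygon>` regular polygon, #000000→cut S909 F987: (97.979,95.540) → (96.080,90.609) → (91.041,89.019) → (86.656,91.968) → (86.228,97.234) → (90.078,100.853) → (95.308,100.099) → (97.979,95.540) (closed)

[4] `<path>` open polyline, #000000→cut S909 F987: (35.686,75.789) → (129.492,105.998) → (44.470,72.641) → (76.459,70.966) → (114.245,36.078) → (24.595,84.338)

[5] `<rect>` rectangle, #000000→cut S909 F987: (65.976,77.232) → (84.418,77.232) → (84.418,69.694) → (65.976,69.694) → (65.976,77.232) (closed)

[6] `<path>` closed polygon, #000000→cut S909 F987: (33.707,107.687) → (70.047,43.463) → (86.950,7.404) → (33.707,107.687) (closed)

[7] `<circle>` circle, #000000→cut S909 F987: (111.313,106.107) → (108.740,114.025) → (102.005,118.919) → (93.679,118.919) → (86.944,114.025) → (84.371,106.107) → (86.944,98.189) → (93.679,93.295) → (102.005,93.295) → (108.740,98.189) → (111.313,106.107) (closed)

[8] `<path>` regular polygon, #000000→cut S909 F987: (60.064,66.952) → (104.256,115.854) → (124.511,53.132) → (60.064,66.952) (closed)

; LightBurn 1.6.03
; GRBL device profile, absolute coords
G21
G90
G00 X104.712 Y60.359
M3 S909
G1 X38.065 Y51.840 F987
G1 X64.010 Y113.818 F987
G1 X104.712 Y60.359 F987
G00 X48.377 Y49.471
M3 S909
G1 X11.624 Y52.615 F987
G1 X40.669 Y12.379 F987
G1 X56.815 Y115.270 F987
G1 X65.904 Y104.251 F987
G1 X48.377 Y49.471 F987
G00 X97.979 Y95.540
M3 S909
G1 X96.080 Y90.609 F987
G1 X91.041 Y89.019 F987
G1 X86.656 Y91.968 F987
G1 X86.228 Y97.234 F987
G1 X90.078 Y100.853 F987
G1 X95.308 Y100.099 F987
G1 X97.979 Y95.540 F987
G00 X35.686 Y75.789
M3 S909
G1 X129.492 Y105.998 F987
G1 X44.470 Y72.641 F987
G1 X76.459 Y70.966 F987
G1 X114.245 Y36.078 F987
G1 X24.595 Y84.338 F987
G00 X65.976 Y77.232
M3 S909
G1 X84.418 Y77.232 F987
G1 X84.418 Y69.694 F987
G1 X65.976 Y69.694 F987
G1 X65.976 Y77.232 F987
G00 X33.707 Y107.687
M3 S909
G1 X70.047 Y43.463 F987
G1 X86.950 Y7.404 F987
G1 X33.707 Y107.687 F987
G00 X111.313 Y106.107
M3 S909
G1 X108.740 Y114.025 F987
G1 X102.005 Y118.919 F987
G1 X93.679 Y118.919 F987
G1 X86.944 Y114.025 F987
G1 X84.371 Y106.107 F987
G1 X86.944 Y98.189 F987
G1 X93.679 Y93.295 F987
G1 X102.005 Y93.295 F987
G1 X108.740 Y98.189 F987
G1 X111.313 Y106.107 F987
G00 X60.064 Y66.952
M3 S909
G1 X104.256 Y115.854 F987
G1 X124.511 Y53.132 F987
G1 X60.064 Y66.952 F987
M5
G00 X0.000 Y0.000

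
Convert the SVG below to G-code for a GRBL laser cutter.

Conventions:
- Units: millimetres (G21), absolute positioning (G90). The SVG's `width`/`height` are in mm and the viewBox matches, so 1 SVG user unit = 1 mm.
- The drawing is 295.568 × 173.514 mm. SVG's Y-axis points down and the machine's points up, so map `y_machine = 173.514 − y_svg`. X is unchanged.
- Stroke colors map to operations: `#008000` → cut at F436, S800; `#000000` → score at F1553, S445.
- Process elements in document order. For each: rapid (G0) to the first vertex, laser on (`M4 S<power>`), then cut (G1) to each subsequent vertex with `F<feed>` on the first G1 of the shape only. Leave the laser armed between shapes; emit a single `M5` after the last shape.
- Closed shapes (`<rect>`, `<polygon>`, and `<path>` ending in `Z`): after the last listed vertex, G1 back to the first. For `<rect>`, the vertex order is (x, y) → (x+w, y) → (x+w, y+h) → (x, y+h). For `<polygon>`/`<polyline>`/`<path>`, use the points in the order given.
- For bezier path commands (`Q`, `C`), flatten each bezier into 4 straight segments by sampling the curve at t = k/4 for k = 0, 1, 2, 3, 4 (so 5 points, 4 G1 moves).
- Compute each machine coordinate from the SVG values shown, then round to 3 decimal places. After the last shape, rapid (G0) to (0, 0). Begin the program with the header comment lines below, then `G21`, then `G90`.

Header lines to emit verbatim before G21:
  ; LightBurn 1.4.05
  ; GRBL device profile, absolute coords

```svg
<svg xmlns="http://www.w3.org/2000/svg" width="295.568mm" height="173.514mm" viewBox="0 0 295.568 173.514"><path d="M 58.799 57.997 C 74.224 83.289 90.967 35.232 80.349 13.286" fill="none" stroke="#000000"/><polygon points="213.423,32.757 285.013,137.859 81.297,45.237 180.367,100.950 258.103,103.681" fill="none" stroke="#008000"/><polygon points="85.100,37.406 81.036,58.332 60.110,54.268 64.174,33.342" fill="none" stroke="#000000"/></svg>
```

viewBox `0 0 295.568 173.514` with mm width/height → 1 unit = 1 mm. Flip: y_m = 173.514 − y_svg.

**Shape 1** — `<path>` cubic bezier, stroke `#000000` → score (S445, F1553). Control points (SVG): P0=(58.799,57.997), P1=(74.224,83.289), P2=(90.967,35.232), P3=(80.349,13.286); sampled at t=k/4. Machine vertices: (58.799,115.517) → (70.167,108.747) → (79.340,120.158) → (83.630,140.427) → (80.349,160.228). Open path.

**Shape 2** — `<polygon>` closed polygon, stroke `#008000` → cut (S800, F436). Machine vertices: (213.423,140.757) → (285.013,35.655) → (81.297,128.277) → (180.367,72.564) → (258.103,69.833) → (213.423,140.757). Closed: final G1 returns to the first vertex.

**Shape 3** — `<polygon>` regular polygon, stroke `#000000` → score (S445, F1553). Machine vertices: (85.100,136.108) → (81.036,115.182) → (60.110,119.246) → (64.174,140.172) → (85.100,136.108). Closed: final G1 returns to the first vertex.

; LightBurn 1.4.05
; GRBL device profile, absolute coords
G21
G90
G0 X58.799 Y115.517
M4 S445
G1 X70.167 Y108.747 F1553
G1 X79.340 Y120.158
G1 X83.630 Y140.427
G1 X80.349 Y160.228
G0 X213.423 Y140.757
M4 S800
G1 X285.013 Y35.655 F436
G1 X81.297 Y128.277
G1 X180.367 Y72.564
G1 X258.103 Y69.833
G1 X213.423 Y140.757
G0 X85.100 Y136.108
M4 S445
G1 X81.036 Y115.182 F1553
G1 X60.110 Y119.246
G1 X64.174 Y140.172
G1 X85.100 Y136.108
M5
G0 X0.000 Y0.000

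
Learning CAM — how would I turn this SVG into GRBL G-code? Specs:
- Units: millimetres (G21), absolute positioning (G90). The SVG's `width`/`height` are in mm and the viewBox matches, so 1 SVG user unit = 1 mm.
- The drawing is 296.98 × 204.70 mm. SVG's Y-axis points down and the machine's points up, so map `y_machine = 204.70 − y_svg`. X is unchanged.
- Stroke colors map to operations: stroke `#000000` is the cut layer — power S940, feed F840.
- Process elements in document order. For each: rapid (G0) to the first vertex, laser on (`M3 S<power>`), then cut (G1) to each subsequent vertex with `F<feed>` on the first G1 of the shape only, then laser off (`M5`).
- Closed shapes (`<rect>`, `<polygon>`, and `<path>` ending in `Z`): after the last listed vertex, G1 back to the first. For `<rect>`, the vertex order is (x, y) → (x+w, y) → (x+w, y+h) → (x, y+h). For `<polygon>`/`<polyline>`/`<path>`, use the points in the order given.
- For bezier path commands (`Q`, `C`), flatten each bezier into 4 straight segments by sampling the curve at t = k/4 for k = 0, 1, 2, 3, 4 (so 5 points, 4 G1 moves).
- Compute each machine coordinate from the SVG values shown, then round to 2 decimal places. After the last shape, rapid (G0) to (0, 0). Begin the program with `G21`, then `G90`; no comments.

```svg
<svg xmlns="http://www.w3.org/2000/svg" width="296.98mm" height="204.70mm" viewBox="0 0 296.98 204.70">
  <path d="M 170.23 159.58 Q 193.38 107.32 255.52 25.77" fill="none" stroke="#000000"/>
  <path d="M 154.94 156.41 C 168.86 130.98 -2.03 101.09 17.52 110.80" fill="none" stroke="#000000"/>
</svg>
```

viewBox `0 0 296.98 204.70` with mm width/height → 1 unit = 1 mm. Flip: y_m = 204.70 − y_svg.

**Shape 1** — `<path>` quadratic bezier, stroke `#000000` → cut (S940, F840). Control points (SVG): P0=(170.23,159.58), P1=(193.38,107.32), P2=(255.52,25.77); sampled at t=k/4. Machine vertices: (170.23,45.12) → (184.24,73.08) → (203.13,104.70) → (226.89,139.99) → (255.52,178.93). Open path.

**Shape 2** — `<path>` cubic bezier, stroke `#000000` → cut (S940, F840). Control points (SVG): P0=(154.94,156.41), P1=(168.86,130.98), P2=(-2.03,101.09), P3=(17.52,110.80); sampled at t=k/4. Machine vertices: (154.94,48.29) → (136.59,67.51) → (84.12,84.27) → (32.70,94.45) → (17.52,93.90). Open path.

G21
G90
G0 X170.23 Y45.12
M3 S940
G1 X184.24 Y73.08 F840
G1 X203.13 Y104.70
G1 X226.89 Y139.99
G1 X255.52 Y178.93
M5
G0 X154.94 Y48.29
M3 S940
G1 X136.59 Y67.51 F840
G1 X84.12 Y84.27
G1 X32.70 Y94.45
G1 X17.52 Y93.90
M5
G0 X0.00 Y0.00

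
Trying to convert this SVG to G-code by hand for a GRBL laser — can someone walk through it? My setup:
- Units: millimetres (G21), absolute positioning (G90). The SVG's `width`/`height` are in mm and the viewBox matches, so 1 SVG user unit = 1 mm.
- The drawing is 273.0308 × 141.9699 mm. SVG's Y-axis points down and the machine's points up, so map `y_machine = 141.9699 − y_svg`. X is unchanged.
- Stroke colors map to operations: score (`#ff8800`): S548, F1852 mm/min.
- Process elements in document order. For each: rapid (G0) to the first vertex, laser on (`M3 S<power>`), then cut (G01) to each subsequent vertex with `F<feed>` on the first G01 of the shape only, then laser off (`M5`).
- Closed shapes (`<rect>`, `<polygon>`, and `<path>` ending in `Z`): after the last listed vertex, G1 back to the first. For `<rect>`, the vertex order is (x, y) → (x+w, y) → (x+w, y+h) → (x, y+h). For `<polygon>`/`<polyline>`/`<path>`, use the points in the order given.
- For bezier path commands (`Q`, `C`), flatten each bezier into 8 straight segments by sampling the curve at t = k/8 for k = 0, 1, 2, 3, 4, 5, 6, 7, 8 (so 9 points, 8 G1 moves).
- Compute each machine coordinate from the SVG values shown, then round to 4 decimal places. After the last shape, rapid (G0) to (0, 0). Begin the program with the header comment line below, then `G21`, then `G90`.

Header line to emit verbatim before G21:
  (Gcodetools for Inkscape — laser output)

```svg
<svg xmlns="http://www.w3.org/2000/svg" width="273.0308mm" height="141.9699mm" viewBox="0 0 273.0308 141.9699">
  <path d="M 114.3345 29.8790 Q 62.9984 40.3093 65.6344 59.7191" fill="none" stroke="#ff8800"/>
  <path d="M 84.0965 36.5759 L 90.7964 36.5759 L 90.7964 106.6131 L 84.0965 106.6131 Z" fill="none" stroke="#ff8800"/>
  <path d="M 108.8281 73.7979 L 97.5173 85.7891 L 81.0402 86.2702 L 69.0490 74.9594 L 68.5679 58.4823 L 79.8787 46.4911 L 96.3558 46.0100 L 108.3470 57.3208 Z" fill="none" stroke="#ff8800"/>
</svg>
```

(Gcodetools for Inkscape — laser output)
G21
G90
G0 X114.3345 Y112.0909
M3 S548
G01 X102.3438 Y109.3430 F1852
G01 X92.0397 Y106.3145
G01 X83.4223 Y103.0054
G01 X76.4914 Y99.4157
G01 X71.2472 Y95.5454
G01 X67.6897 Y91.3945
G01 X65.8187 Y86.9629
G01 X65.6344 Y82.2508
M5
G0 X84.0965 Y105.3940
M3 S548
G01 X90.7964 Y105.3940 F1852
G01 X90.7964 Y35.3568
G01 X84.0965 Y35.3568
G01 X84.0965 Y105.3940
M5
G0 X108.8281 Y68.1720
M3 S548
G01 X97.5173 Y56.1808 F1852
G01 X81.0402 Y55.6997
G01 X69.0490 Y67.0105
G01 X68.5679 Y83.4876
G01 X79.8787 Y95.4788
G01 X96.3558 Y95.9599
G01 X108.3470 Y84.6491
G01 X108.8281 Y68.1720
M5
G0 X0.0000 Y0.0000

1 u = 1 mm; y_m = 141.9699 − y.

[1] `<path>` quadratic bezier, #ff8800→score S548 F1852: (114.3345,112.0909) → (102.3438,109.3430) → (92.0397,106.3145) → (83.4223,103.0054) → (76.4914,99.4157) → (71.2472,95.5454) → (67.6897,91.3945) → (65.8187,86.9629) → (65.6344,82.2508)

[2] `<path>` rectangle, #ff8800→score S548 F1852: (84.0965,105.3940) → (90.7964,105.3940) → (90.7964,35.3568) → (84.0965,35.3568) → (84.0965,105.3940) (closed)

[3] `<path>` regular polygon, #ff8800→score S548 F1852: (108.8281,68.1720) → (97.5173,56.1808) → (81.0402,55.6997) → (69.0490,67.0105) → (68.5679,83.4876) → (79.8787,95.4788) → (96.3558,95.9599) → (108.3470,84.6491) → (108.8281,68.1720) (closed)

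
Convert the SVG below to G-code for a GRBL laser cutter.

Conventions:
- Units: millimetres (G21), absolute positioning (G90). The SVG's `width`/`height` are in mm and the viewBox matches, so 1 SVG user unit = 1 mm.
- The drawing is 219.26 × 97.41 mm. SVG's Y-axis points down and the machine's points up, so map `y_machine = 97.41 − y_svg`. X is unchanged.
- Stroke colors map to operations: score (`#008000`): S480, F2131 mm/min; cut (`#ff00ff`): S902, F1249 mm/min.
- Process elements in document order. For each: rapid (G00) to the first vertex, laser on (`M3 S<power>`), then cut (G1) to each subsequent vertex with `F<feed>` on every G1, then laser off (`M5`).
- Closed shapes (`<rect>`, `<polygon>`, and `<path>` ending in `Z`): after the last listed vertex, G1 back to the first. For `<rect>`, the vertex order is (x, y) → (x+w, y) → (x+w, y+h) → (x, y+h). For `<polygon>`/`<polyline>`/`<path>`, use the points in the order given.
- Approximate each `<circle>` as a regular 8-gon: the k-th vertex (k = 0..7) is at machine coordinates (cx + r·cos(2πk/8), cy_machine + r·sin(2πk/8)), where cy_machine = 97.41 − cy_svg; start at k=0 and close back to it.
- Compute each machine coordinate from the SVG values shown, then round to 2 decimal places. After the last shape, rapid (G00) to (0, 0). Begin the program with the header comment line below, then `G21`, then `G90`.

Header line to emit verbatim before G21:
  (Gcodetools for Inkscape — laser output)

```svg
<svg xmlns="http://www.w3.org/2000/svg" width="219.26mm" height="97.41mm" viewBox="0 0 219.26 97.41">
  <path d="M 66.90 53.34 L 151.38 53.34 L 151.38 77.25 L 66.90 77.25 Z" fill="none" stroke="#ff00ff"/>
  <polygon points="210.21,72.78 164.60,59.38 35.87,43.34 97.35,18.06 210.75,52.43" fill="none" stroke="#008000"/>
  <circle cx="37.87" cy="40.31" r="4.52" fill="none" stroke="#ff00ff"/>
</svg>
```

(Gcodetools for Inkscape — laser output)
G21
G90
G00 X66.90 Y44.07
M3 S902
G1 X151.38 Y44.07 F1249
G1 X151.38 Y20.16 F1249
G1 X66.90 Y20.16 F1249
G1 X66.90 Y44.07 F1249
M5
G00 X210.21 Y24.63
M3 S480
G1 X164.60 Y38.03 F2131
G1 X35.87 Y54.07 F2131
G1 X97.35 Y79.35 F2131
G1 X210.75 Y44.98 F2131
G1 X210.21 Y24.63 F2131
M5
G00 X42.39 Y57.10
M3 S902
G1 X41.07 Y60.30 F1249
G1 X37.87 Y61.62 F1249
G1 X34.67 Y60.30 F1249
G1 X33.35 Y57.10 F1249
G1 X34.67 Y53.90 F1249
G1 X37.87 Y52.58 F1249
G1 X41.07 Y53.90 F1249
G1 X42.39 Y57.10 F1249
M5
G00 X0.00 Y0.00

1 u = 1 mm; y_m = 97.41 − y.

[1] `<path>` rectangle, #ff00ff→cut S902 F1249: (66.90,44.07) → (151.38,44.07) → (151.38,20.16) → (66.90,20.16) → (66.90,44.07) (closed)

[2] `<polygon>` closed polygon, #008000→score S480 F2131: (210.21,24.63) → (164.60,38.03) → (35.87,54.07) → (97.35,79.35) → (210.75,44.98) → (210.21,24.63) (closed)

[3] `<circle>` circle, #ff00ff→cut S902 F1249: (42.39,57.10) → (41.07,60.30) → (37.87,61.62) → (34.67,60.30) → (33.35,57.10) → (34.67,53.90) → (37.87,52.58) → (41.07,53.90) → (42.39,57.10) (closed)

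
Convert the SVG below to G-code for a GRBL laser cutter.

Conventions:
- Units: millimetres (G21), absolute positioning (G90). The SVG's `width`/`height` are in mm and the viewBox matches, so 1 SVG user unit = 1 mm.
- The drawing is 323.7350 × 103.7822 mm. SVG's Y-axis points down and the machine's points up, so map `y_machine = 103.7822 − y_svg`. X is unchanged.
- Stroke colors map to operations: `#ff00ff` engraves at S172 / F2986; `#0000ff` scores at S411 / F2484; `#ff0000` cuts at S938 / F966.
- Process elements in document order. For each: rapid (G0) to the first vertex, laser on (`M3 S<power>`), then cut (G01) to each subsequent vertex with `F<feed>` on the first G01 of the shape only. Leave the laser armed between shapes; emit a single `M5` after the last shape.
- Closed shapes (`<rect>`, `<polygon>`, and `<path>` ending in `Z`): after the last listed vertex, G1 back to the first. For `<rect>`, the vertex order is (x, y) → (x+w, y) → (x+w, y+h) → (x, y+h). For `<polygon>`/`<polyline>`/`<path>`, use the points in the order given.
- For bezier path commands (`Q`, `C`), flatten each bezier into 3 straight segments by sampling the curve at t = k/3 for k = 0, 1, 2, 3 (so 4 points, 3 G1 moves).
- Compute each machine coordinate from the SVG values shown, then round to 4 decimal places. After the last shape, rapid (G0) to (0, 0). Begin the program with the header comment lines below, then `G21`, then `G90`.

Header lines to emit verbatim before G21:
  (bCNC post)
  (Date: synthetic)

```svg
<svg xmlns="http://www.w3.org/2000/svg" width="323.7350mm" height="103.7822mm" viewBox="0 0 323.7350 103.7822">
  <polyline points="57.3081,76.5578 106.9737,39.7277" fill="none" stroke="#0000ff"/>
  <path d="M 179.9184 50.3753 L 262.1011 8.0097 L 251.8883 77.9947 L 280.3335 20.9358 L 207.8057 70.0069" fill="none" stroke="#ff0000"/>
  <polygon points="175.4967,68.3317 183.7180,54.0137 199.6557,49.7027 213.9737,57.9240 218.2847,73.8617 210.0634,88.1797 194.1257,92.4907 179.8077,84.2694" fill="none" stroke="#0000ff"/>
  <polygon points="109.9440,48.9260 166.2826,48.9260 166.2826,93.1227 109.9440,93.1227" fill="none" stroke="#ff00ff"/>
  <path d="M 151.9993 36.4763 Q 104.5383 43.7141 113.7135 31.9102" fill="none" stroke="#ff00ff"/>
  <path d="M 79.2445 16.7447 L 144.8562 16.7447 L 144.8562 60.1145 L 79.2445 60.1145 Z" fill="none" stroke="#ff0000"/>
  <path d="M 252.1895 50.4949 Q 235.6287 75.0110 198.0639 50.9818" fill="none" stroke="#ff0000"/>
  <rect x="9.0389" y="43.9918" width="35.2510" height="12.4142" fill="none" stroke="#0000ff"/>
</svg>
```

Since the viewBox matches the mm dimensions, user units are millimetres directly. The only transform is the Y-flip y_m = 103.7822 − y_svg.

Shape 1 is a line segment drawn with `<polyline>`. Its stroke #0000ff means score at S411, F2484. After flipping Y the toolpath is (57.3081,27.2244) → (106.9737,64.0545).

Shape 2 is a open polyline drawn with `<path>`. Its stroke #ff0000 means cut at S938, F966. After flipping Y the toolpath is (179.9184,53.4069) → (262.1011,95.7725) → (251.8883,25.7875) → (280.3335,82.8464) → (207.8057,33.7753).

Shape 3 is a regular polygon drawn with `<polygon>`. Its stroke #0000ff means score at S411, F2484. After flipping Y the toolpath is (175.4967,35.4505) → (183.7180,49.7685) → (199.6557,54.0795) → (213.9737,45.8582) → (218.2847,29.9205) → (210.0634,15.6025) → (194.1257,11.2915) → (179.8077,19.5128) → (175.4967,35.4505), returning to the start.

Shape 4 is a rectangle drawn with `<polygon>`. Its stroke #ff00ff means engrave at S172, F2986. After flipping Y the toolpath is (109.9440,54.8562) → (166.2826,54.8562) → (166.2826,10.6595) → (109.9440,10.6595) → (109.9440,54.8562), returning to the start.

Shape 5 is a quadratic bezier drawn with `<path>`. Its stroke #ff00ff means engrave at S172, F2986. After flipping Y the toolpath is (151.9993,67.3059) → (126.6515,64.5964) → (113.8896,66.1185) → (113.7135,71.8720).

Shape 6 is a rectangle drawn with `<path>`. Its stroke #ff0000 means cut at S938, F966. After flipping Y the toolpath is (79.2445,87.0375) → (144.8562,87.0375) → (144.8562,43.6677) → (79.2445,43.6677) → (79.2445,87.0375), returning to the start.

Shape 7 is a quadratic bezier drawn with `<path>`. Its stroke #ff0000 means cut at S938, F966. After flipping Y the toolpath is (252.1895,53.2873) → (238.8152,42.3372) → (220.7733,42.1749) → (198.0639,52.8004).

Shape 8 is a rectangle drawn with `<rect>`. Its stroke #0000ff means score at S411, F2484. After flipping Y the toolpath is (9.0389,59.7904) → (44.2899,59.7904) → (44.2899,47.3762) → (9.0389,47.3762) → (9.0389,59.7904), returning to the start.

(bCNC post)
(Date: synthetic)
G21
G90
G0 X57.3081 Y27.2244
M3 S411
G01 X106.9737 Y64.0545 F2484
G0 X179.9184 Y53.4069
M3 S938
G01 X262.1011 Y95.7725 F966
G01 X251.8883 Y25.7875
G01 X280.3335 Y82.8464
G01 X207.8057 Y33.7753
G0 X175.4967 Y35.4505
M3 S411
G01 X183.7180 Y49.7685 F2484
G01 X199.6557 Y54.0795
G01 X213.9737 Y45.8582
G01 X218.2847 Y29.9205
G01 X210.0634 Y15.6025
G01 X194.1257 Y11.2915
G01 X179.8077 Y19.5128
G01 X175.4967 Y35.4505
G0 X109.9440 Y54.8562
M3 S172
G01 X166.2826 Y54.8562 F2986
G01 X166.2826 Y10.6595
G01 X109.9440 Y10.6595
G01 X109.9440 Y54.8562
G0 X151.9993 Y67.3059
M3 S172
G01 X126.6515 Y64.5964 F2986
G01 X113.8896 Y66.1185
G01 X113.7135 Y71.8720
G0 X79.2445 Y87.0375
M3 S938
G01 X144.8562 Y87.0375 F966
G01 X144.8562 Y43.6677
G01 X79.2445 Y43.6677
G01 X79.2445 Y87.0375
G0 X252.1895 Y53.2873
M3 S938
G01 X238.8152 Y42.3372 F966
G01 X220.7733 Y42.1749
G01 X198.0639 Y52.8004
G0 X9.0389 Y59.7904
M3 S411
G01 X44.2899 Y59.7904 F2484
G01 X44.2899 Y47.3762
G01 X9.0389 Y47.3762
G01 X9.0389 Y59.7904
M5
G0 X0.0000 Y0.0000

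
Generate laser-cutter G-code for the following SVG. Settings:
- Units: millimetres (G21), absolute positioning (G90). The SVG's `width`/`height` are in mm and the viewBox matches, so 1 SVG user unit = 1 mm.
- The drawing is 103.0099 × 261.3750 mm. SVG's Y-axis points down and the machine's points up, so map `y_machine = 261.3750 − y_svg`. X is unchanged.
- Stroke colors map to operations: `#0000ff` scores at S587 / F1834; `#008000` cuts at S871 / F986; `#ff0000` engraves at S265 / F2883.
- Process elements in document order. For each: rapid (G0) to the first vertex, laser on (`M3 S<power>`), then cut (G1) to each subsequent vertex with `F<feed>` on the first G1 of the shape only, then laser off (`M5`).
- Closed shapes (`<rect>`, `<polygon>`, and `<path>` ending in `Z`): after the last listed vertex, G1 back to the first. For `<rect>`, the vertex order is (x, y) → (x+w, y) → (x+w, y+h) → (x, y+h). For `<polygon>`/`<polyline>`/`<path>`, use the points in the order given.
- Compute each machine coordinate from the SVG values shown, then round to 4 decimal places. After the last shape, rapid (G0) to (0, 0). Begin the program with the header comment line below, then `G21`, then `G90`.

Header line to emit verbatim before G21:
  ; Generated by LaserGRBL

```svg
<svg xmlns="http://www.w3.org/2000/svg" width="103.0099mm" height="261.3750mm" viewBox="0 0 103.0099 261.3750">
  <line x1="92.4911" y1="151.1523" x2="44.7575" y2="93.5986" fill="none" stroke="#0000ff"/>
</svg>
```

viewBox `0 0 103.0099 261.3750` with mm width/height → 1 unit = 1 mm. Flip: y_m = 261.3750 − y_svg.

**Shape 1** — `<line>` line segment, stroke `#0000ff` → score (S587, F1834). Machine vertices: (92.4911,110.2227) → (44.7575,167.7764). Open path.

; Generated by LaserGRBL
G21
G90
G0 X92.4911 Y110.2227
M3 S587
G1 X44.7575 Y167.7764 F1834
M5
G0 X0.0000 Y0.0000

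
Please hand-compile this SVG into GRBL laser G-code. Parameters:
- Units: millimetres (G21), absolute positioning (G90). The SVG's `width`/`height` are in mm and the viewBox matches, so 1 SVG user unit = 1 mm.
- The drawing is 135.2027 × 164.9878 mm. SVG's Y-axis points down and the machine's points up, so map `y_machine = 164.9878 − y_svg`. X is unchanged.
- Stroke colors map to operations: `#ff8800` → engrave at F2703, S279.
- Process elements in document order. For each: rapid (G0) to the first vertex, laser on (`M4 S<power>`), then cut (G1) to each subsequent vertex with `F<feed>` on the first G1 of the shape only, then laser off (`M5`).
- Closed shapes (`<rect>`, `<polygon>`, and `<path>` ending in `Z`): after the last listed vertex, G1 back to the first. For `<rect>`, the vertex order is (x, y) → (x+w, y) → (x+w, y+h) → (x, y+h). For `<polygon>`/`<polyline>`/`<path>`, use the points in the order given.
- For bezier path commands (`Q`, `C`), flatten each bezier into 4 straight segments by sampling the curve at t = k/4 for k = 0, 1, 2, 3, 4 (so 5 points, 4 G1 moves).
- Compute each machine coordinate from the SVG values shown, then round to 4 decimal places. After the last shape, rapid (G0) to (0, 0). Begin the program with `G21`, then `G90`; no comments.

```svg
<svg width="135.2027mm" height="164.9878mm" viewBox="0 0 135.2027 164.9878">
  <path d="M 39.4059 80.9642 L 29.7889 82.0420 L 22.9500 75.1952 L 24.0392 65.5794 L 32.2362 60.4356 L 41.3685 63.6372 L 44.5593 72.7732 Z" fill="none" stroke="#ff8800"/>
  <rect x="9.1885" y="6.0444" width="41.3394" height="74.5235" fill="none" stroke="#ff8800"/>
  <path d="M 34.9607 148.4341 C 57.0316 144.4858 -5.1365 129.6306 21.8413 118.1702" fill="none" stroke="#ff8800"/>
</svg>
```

viewBox `0 0 135.2027 164.9878` with mm width/height → 1 unit = 1 mm. Flip: y_m = 164.9878 − y_svg.

**Shape 1** — `<path>` regular polygon, stroke `#ff8800` → engrave (S279, F2703). Machine vertices: (39.4059,84.0236) → (29.7889,82.9458) → (22.9500,89.7926) → (24.0392,99.4084) → (32.2362,104.5522) → (41.3685,101.3506) → (44.5593,92.2146) → (39.4059,84.0236). Closed: final G1 returns to the first vertex.

**Shape 2** — `<rect>` rectangle, stroke `#ff8800` → engrave (S279, F2703). Machine vertices: (9.1885,158.9434) → (50.5279,158.9434) → (50.5279,84.4199) → (9.1885,84.4199) → (9.1885,158.9434). Closed: final G1 returns to the first vertex.

**Shape 3** — `<path>` cubic bezier, stroke `#ff8800` → engrave (S279, F2703). Control points (SVG): P0=(34.9607,148.4341), P1=(57.0316,144.4858), P2=(-5.1365,129.6306), P3=(21.8413,118.1702); sampled at t=k/4. Machine vertices: (34.9607,16.5537) → (38.4282,21.3365) → (26.5609,28.8686) → (15.6137,37.8092) → (21.8413,46.8176). Open path.

G21
G90
G0 X39.4059 Y84.0236
M4 S279
G1 X29.7889 Y82.9458 F2703
G1 X22.9500 Y89.7926
G1 X24.0392 Y99.4084
G1 X32.2362 Y104.5522
G1 X41.3685 Y101.3506
G1 X44.5593 Y92.2146
G1 X39.4059 Y84.0236
M5
G0 X9.1885 Y158.9434
M4 S279
G1 X50.5279 Y158.9434 F2703
G1 X50.5279 Y84.4199
G1 X9.1885 Y84.4199
G1 X9.1885 Y158.9434
M5
G0 X34.9607 Y16.5537
M4 S279
G1 X38.4282 Y21.3365 F2703
G1 X26.5609 Y28.8686
G1 X15.6137 Y37.8092
G1 X21.8413 Y46.8176
M5
G0 X0.0000 Y0.0000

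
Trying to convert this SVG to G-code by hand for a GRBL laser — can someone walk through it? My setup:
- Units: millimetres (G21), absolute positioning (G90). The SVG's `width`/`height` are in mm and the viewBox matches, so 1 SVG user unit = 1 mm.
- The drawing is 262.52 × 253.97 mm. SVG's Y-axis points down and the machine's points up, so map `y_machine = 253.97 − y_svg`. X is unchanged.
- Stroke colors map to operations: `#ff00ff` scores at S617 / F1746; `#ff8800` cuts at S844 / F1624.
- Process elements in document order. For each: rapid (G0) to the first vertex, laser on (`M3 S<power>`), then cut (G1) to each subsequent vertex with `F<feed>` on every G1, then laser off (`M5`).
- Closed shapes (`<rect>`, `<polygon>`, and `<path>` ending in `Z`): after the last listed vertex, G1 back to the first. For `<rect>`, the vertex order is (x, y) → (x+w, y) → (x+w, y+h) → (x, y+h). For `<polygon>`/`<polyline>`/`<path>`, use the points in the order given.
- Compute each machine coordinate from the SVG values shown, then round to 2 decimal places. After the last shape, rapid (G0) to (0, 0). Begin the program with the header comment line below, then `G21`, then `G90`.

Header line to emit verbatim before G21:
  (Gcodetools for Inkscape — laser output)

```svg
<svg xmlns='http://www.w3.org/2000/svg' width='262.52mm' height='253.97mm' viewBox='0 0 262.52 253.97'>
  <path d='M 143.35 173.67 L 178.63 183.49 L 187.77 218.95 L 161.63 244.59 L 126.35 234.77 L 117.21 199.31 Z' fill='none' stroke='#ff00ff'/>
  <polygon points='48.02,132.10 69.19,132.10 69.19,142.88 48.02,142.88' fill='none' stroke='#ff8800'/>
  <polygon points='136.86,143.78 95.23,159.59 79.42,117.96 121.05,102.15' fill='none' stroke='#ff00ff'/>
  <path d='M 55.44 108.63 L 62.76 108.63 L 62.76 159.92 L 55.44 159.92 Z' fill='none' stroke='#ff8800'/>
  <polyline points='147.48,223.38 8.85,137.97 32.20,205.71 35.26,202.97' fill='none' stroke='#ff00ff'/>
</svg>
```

(Gcodetools for Inkscape — laser output)
G21
G90
G0 X143.35 Y80.30
M3 S617
G1 X178.63 Y70.48 F1746
G1 X187.77 Y35.02 F1746
G1 X161.63 Y9.38 F1746
G1 X126.35 Y19.20 F1746
G1 X117.21 Y54.66 F1746
G1 X143.35 Y80.30 F1746
M5
G0 X48.02 Y121.87
M3 S844
G1 X69.19 Y121.87 F1624
G1 X69.19 Y111.09 F1624
G1 X48.02 Y111.09 F1624
G1 X48.02 Y121.87 F1624
M5
G0 X136.86 Y110.19
M3 S617
G1 X95.23 Y94.38 F1746
G1 X79.42 Y136.01 F1746
G1 X121.05 Y151.82 F1746
G1 X136.86 Y110.19 F1746
M5
G0 X55.44 Y145.34
M3 S844
G1 X62.76 Y145.34 F1624
G1 X62.76 Y94.05 F1624
G1 X55.44 Y94.05 F1624
G1 X55.44 Y145.34 F1624
M5
G0 X147.48 Y30.59
M3 S617
G1 X8.85 Y116.00 F1746
G1 X32.20 Y48.26 F1746
G1 X35.26 Y51.00 F1746
M5
G0 X0.00 Y0.00

viewBox `0 0 262.52 253.97` with mm width/height → 1 unit = 1 mm. Flip: y_m = 253.97 − y_svg.

**Shape 1** — `<path>` regular polygon, stroke `#ff00ff` → score (S617, F1746). Machine vertices: (143.35,80.30) → (178.63,70.48) → (187.77,35.02) → (161.63,9.38) → (126.35,19.20) → (117.21,54.66) → (143.35,80.30). Closed: final G1 returns to the first vertex.

**Shape 2** — `<polygon>` rectangle, stroke `#ff8800` → cut (S844, F1624). Machine vertices: (48.02,121.87) → (69.19,121.87) → (69.19,111.09) → (48.02,111.09) → (48.02,121.87). Closed: final G1 returns to the first vertex.

**Shape 3** — `<polygon>` regular polygon, stroke `#ff00ff` → score (S617, F1746). Machine vertices: (136.86,110.19) → (95.23,94.38) → (79.42,136.01) → (121.05,151.82) → (136.86,110.19). Closed: final G1 returns to the first vertex.

**Shape 4** — `<path>` rectangle, stroke `#ff8800` → cut (S844, F1624). Machine vertices: (55.44,145.34) → (62.76,145.34) → (62.76,94.05) → (55.44,94.05) → (55.44,145.34). Closed: final G1 returns to the first vertex.

**Shape 5** — `<polyline>` open polyline, stroke `#ff00ff` → score (S617, F1746). Machine vertices: (147.48,30.59) → (8.85,116.00) → (32.20,48.26) → (35.26,51.00). Open path.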